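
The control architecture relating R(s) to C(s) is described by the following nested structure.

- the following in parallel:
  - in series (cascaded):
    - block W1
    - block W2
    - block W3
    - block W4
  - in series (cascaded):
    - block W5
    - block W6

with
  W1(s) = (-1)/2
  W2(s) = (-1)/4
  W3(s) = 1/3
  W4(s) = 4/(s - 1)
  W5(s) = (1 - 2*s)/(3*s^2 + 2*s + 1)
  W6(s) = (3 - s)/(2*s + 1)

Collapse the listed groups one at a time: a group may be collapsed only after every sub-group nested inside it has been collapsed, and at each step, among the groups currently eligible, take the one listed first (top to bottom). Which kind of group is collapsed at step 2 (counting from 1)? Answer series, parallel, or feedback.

Answer: series

Working:
Step 1: combine W1, W2, W3, W4 in series
Step 2: series reduction of W5, W6
Step 3: combine (W1*W2*W3*W4), (W5*W6) in parallel
Step 2: series.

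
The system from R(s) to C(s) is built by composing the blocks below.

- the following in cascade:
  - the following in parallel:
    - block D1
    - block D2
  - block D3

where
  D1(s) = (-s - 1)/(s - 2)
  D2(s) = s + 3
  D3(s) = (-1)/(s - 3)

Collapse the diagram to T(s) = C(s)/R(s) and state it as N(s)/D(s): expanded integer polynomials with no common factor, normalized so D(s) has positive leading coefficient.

Answer: (7 - s^2)/(s^2 - 5*s + 6)

Working:
Step 1. combine D1, D2 in parallel; result (s^2 - 7)/(s - 2)
Step 2. reduce the series chain (D1+D2), D3; the result is T(s) itself (integer coefficients, no common factor, positive leading denominator coefficient)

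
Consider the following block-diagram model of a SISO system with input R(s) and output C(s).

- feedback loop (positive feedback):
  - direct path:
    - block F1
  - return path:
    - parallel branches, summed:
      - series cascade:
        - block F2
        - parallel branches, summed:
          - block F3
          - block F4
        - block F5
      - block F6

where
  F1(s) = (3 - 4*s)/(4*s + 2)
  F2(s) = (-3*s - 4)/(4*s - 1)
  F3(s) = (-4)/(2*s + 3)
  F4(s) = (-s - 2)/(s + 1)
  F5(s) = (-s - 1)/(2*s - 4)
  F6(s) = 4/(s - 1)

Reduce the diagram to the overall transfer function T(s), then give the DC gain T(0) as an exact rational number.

Answer: 1/8

Working:
1. sum the parallel branches F3, F4 -> (-2*s^2 - 11*s - 10)/(2*s^2 + 5*s + 3)
2. multiply F2, (F3+F4), F5 (series) -> (-6*s^3 - 41*s^2 - 74*s - 40)/(16*s^3 - 12*s^2 - 46*s + 12)
3. parallel reduction of (F2*(F3+F4)*F5), F6 -> (-6*s^4 + 29*s^3 - 81*s^2 - 150*s + 88)/(16*s^4 - 28*s^3 - 34*s^2 + 58*s - 12)
4. apply the feedback formula to F1, ((F2*(F3+F4)*F5)+F6) -> (-64*s^5 + 160*s^4 + 52*s^3 - 334*s^2 + 222*s - 36)/(40*s^5 + 54*s^4 - 603*s^3 - 193*s^2 + 870*s - 288)
The step-4 result is T(s). Setting s = 0: T(0) = -36/(-288) = 1/8.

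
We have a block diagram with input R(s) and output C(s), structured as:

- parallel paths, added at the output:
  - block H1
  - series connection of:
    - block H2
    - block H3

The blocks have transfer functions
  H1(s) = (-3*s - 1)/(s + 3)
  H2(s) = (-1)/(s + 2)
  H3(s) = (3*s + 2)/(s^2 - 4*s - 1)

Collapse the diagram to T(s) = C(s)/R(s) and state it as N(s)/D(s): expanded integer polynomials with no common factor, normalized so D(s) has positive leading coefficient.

First reduce the diagram to T(s).

1. series reduction of H2, H3 -> (-3*s - 2)/(s^3 - 2*s^2 - 9*s - 2)
2. sum the parallel branches H1, (H2*H3): this yields T(s), and no further normalization is needed

Answer: (-3*s^4 + 5*s^3 + 26*s^2 + 4*s - 4)/(s^4 + s^3 - 15*s^2 - 29*s - 6)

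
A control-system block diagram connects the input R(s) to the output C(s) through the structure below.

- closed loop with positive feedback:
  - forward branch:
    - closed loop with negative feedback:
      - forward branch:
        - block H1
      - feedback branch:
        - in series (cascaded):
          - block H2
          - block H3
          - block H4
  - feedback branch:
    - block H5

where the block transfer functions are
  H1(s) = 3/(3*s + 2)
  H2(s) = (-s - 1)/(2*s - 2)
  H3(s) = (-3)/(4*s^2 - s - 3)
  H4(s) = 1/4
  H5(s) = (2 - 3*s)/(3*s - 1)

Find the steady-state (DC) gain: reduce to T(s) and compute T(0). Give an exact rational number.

1. multiply H2, H3, H4 (series): (3*s + 3)/(32*s^3 - 40*s^2 - 16*s + 24)
2. apply the feedback formula to H1, (H2*H3*H4): (96*s^3 - 120*s^2 - 48*s + 72)/(96*s^4 - 56*s^3 - 128*s^2 + 49*s + 57)
3. apply the feedback formula to [H1/(1+H1*(H2*H3*H4))], H5: (288*s^4 - 456*s^3 - 24*s^2 + 264*s - 72)/(288*s^5 + 24*s^4 - 880*s^3 + 371*s^2 + 434*s - 201)
DC gain: substitute s = 0 into T(s) from step 3: T(0) = -72/(-201) = 24/67.

Therefore the answer is 24/67.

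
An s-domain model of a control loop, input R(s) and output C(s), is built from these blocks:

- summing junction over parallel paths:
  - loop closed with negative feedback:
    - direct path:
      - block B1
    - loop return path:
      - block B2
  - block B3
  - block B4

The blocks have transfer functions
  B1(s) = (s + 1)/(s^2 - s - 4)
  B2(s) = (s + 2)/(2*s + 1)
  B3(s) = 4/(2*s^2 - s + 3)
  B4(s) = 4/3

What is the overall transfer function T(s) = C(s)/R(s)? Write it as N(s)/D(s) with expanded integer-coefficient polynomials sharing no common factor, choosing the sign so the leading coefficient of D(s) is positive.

Step 1: feedback reduction of B1, B2 = (2*s^2 + 3*s + 1)/(2*s^3 - 6*s - 2)
Step 2: reduce the parallel group [B1/(1+B1*B2)], B3, B4, giving the overall T(s)

Therefore the answer is (16*s^5 + 4*s^4 + 12*s^3 + 23*s^2 - 112*s - 39)/(12*s^5 - 6*s^4 - 18*s^3 + 6*s^2 - 48*s - 18).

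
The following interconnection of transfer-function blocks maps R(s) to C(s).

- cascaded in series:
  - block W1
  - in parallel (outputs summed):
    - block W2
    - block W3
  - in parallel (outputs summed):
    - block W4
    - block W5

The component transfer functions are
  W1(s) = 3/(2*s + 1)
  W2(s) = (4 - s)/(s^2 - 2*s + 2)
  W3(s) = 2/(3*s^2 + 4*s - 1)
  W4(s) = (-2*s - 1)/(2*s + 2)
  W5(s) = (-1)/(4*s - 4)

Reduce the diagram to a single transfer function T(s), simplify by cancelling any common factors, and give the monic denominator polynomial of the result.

[1] combine W2, W3 in parallel, giving (-3*s^3 + 10*s^2 + 13*s)/(3*s^4 - 2*s^3 - 3*s^2 + 10*s - 2)
[2] reduce the parallel group W4, W5, giving (-4*s^2 + s + 1)/(4*s^2 - 4)
[3] combine W1, (W2+W3), (W4+W5) in series, giving (36*s^4 - 165*s^3 + 30*s^2 + 39*s)/(24*s^6 - 28*s^5 - 28*s^4 + 100*s^3 - 44*s^2 - 32*s + 8)
The result of step 3 is T(s) in lowest terms. Its denominator has leading coefficient 24; dividing the denominator through by 24 makes it monic.

Answer: s^6 - 7*s^5/6 - 7*s^4/6 + 25*s^3/6 - 11*s^2/6 - 4*s/3 + 1/3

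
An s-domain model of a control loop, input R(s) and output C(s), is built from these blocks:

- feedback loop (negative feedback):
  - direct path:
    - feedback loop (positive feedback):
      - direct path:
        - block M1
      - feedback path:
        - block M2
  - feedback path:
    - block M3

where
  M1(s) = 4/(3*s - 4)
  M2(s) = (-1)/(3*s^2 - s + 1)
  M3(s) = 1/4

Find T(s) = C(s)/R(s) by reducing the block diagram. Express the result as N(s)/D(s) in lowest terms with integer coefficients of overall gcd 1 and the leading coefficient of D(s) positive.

Reducing step by step:

Step 1. apply the feedback formula to M1, M2, giving (12*s^2 - 4*s + 4)/(9*s^3 - 15*s^2 + 7*s)
Step 2. close the feedback loop around [M1/(1-M1*M2)], M3 - this is the overall T(s), already in the required normalized form

Answer: (12*s^2 - 4*s + 4)/(9*s^3 - 12*s^2 + 6*s + 1)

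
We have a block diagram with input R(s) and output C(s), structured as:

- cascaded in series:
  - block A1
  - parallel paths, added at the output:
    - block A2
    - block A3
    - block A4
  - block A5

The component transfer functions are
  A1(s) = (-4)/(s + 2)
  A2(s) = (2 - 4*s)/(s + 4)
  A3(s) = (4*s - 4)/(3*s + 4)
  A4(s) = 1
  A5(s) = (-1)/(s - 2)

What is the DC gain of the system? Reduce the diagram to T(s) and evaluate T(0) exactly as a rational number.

Step 1 - sum the parallel branches A2, A3, A4; result (-5*s^2 + 18*s + 8)/(3*s^2 + 16*s + 16)
Step 2 - reduce the series chain A1, (A2+A3+A4), A5; result (-20*s^2 + 72*s + 32)/(3*s^4 + 16*s^3 + 4*s^2 - 64*s - 64)
That last expression is T(s); at s = 0 only the constant terms survive, so T(0) = 32/(-64) = -1/2.

Final answer: -1/2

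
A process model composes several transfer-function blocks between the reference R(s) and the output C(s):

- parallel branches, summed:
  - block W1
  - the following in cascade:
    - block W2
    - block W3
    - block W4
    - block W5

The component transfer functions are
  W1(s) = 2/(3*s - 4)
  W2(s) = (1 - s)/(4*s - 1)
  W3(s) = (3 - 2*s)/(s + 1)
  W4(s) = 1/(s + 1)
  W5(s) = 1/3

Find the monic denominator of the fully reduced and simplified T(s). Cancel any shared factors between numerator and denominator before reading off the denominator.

Step 1 - multiply W2, W3, W4, W5 (series), giving (2*s^2 - 5*s + 3)/(12*s^3 + 21*s^2 + 6*s - 3)
Step 2 - sum the parallel branches W1, (W2*W3*W4*W5), giving (30*s^3 + 19*s^2 + 41*s - 18)/(36*s^4 + 15*s^3 - 66*s^2 - 33*s + 12)
The result of step 2 is T(s) in lowest terms. Its denominator has leading coefficient 36; dividing the denominator through by 36 makes it monic.

Final answer: s^4 + 5*s^3/12 - 11*s^2/6 - 11*s/12 + 1/3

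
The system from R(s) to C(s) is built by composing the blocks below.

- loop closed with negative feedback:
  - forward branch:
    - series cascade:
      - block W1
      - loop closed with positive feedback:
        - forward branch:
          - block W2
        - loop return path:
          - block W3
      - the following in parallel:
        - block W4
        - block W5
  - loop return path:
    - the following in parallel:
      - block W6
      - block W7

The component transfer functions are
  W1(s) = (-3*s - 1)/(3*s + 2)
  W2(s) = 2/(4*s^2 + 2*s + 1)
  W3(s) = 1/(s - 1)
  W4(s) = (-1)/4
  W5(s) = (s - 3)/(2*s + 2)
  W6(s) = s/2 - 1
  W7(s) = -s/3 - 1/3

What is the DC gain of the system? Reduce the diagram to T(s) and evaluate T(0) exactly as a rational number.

[1] feedback reduction of W2, W3: (2*s - 2)/(4*s^3 - 2*s^2 - s - 3)
[2] add W4, W5 (parallel): (s - 7)/(4*s + 4)
[3] reduce the series chain W1, [W2/(1-W2*W3)], (W4+W5): (-3*s^3 + 23*s^2 - 13*s - 7)/(24*s^5 + 28*s^4 - 10*s^3 - 36*s^2 - 34*s - 12)
[4] sum the parallel branches W6, W7: s/6 - 4/3
[5] apply the feedback formula to (W1*[W2/(1-W2*W3)]*(W4+W5)), (W6+W7): (-18*s^3 + 138*s^2 - 78*s - 42)/(144*s^5 + 165*s^4 - 13*s^3 - 413*s^2 - 107*s - 16)
That last expression is T(s); at s = 0 only the constant terms survive, so T(0) = -42/(-16) = 21/8.

Answer: 21/8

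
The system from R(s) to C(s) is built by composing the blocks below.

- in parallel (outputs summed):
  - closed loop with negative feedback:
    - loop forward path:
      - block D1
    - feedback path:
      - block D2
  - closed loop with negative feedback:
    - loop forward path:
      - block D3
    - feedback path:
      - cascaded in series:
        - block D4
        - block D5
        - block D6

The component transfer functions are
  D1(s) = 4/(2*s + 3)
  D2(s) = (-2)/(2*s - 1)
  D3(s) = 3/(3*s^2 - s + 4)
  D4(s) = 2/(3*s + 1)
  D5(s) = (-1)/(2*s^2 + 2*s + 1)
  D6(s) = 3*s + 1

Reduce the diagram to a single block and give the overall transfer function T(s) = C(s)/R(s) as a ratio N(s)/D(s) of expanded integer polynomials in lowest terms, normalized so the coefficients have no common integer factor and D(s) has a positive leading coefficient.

[1] reduce the feedback loop with forward D1 and return D2; result (8*s - 4)/(4*s^2 + 4*s - 11)
[2] combine D4, D5, D6 in series; result (-2)/(2*s^2 + 2*s + 1)
[3] collapse the loop (D3 forward, (D4*D5*D6) return); result (6*s^2 + 6*s + 3)/(6*s^4 + 4*s^3 + 9*s^2 + 7*s - 2)
[4] parallel reduction of [D1/(1+D1*D2)], [D3/(1+D3*(D4*D5*D6))], which is the overall transfer function T(s) = C(s)/R(s) in lowest terms

Answer: (48*s^5 + 32*s^4 + 104*s^3 - 10*s^2 - 98*s - 25)/(24*s^6 + 40*s^5 - 14*s^4 + 20*s^3 - 79*s^2 - 85*s + 22)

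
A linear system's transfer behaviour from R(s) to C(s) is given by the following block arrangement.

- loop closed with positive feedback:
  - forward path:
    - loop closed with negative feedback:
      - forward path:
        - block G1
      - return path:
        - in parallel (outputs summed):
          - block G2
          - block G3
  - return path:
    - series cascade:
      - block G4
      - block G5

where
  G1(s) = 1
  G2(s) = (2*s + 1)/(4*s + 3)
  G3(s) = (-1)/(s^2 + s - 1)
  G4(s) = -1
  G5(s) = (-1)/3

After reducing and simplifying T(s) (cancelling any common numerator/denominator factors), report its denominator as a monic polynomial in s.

1. combine G2, G3 in parallel, giving (2*s^3 + 3*s^2 - 5*s - 4)/(4*s^3 + 7*s^2 - s - 3)
2. reduce the feedback loop with forward G1 and return (G2+G3), giving (4*s^3 + 7*s^2 - s - 3)/(6*s^3 + 10*s^2 - 6*s - 7)
3. series reduction of G4, G5, giving 1/3
4. feedback reduction of [G1/(1+G1*(G2+G3))], (G4*G5), giving (12*s^3 + 21*s^2 - 3*s - 9)/(14*s^3 + 23*s^2 - 17*s - 18)
The result of step 4 is T(s) in lowest terms. Its denominator has leading coefficient 14; dividing the denominator through by 14 makes it monic.

Answer: s^3 + 23*s^2/14 - 17*s/14 - 9/7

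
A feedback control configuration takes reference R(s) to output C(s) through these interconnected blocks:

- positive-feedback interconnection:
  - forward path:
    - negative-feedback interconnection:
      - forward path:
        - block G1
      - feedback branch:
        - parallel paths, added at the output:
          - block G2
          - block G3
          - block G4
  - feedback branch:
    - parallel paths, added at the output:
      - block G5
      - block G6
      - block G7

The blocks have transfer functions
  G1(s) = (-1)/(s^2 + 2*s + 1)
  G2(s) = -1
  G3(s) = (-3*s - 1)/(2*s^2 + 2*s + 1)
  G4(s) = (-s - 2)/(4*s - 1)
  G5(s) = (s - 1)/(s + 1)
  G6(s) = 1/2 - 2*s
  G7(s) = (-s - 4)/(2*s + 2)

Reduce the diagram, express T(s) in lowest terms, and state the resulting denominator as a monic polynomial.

Answer: s^6 + 7*s^5/4 + 17*s^4/4 + 35*s^3/8 + 13*s^2/4 + 3*s/8 + 3/16

Working:
[1] sum the parallel branches G2, G3, G4 = (-10*s^3 - 24*s^2 - 8*s)/(8*s^3 + 6*s^2 + 2*s - 1)
[2] feedback reduction of G1, (G2+G3+G4) = (-8*s^3 - 6*s^2 - 2*s + 1)/(8*s^5 + 22*s^4 + 32*s^3 + 33*s^2 + 8*s - 1)
[3] reduce the parallel group G5, G6, G7 = (-4*s^2 - 2*s - 5)/(2*s + 2)
[4] feedback reduction of [G1/(1+G1*(G2+G3+G4))], (G5+G6+G7) = (-16*s^4 - 28*s^3 - 16*s^2 - 2*s + 2)/(16*s^6 + 28*s^5 + 68*s^4 + 70*s^3 + 52*s^2 + 6*s + 3)
The result of step 4 is T(s) in lowest terms. Its denominator has leading coefficient 16; dividing the denominator through by 16 makes it monic.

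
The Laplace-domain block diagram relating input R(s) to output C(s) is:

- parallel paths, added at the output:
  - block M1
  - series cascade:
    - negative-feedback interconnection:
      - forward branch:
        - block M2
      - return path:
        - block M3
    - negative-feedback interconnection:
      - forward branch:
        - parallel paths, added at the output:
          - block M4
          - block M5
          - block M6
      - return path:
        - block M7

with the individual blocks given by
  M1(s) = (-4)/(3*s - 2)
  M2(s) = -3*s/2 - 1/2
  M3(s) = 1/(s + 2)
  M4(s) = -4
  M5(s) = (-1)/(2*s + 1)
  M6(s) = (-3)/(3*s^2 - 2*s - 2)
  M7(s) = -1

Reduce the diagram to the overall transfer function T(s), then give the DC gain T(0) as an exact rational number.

The answer is 68/27.

Reasoning:
[1] reduce the feedback loop with forward M2 and return M3, giving (3*s^2 + 7*s + 2)/(s - 3)
[2] add M4, M5, M6 (parallel), giving (-24*s^3 + s^2 + 20*s + 7)/(6*s^3 - s^2 - 6*s - 2)
[3] apply the feedback formula to (M4+M5+M6), M7, giving (-24*s^3 + s^2 + 20*s + 7)/(30*s^3 - 2*s^2 - 26*s - 9)
[4] series reduction of [M2/(1+M2*M3)], [(M4+M5+M6)/(1+(M4+M5+M6)*M7)], giving (-72*s^5 - 165*s^4 + 19*s^3 + 163*s^2 + 89*s + 14)/(30*s^4 - 92*s^3 - 20*s^2 + 69*s + 27)
[5] sum the parallel branches M1, ([M2/(1+M2*M3)]*[(M4+M5+M6)/(1+(M4+M5+M6)*M7)]), giving (-216*s^6 - 351*s^5 + 267*s^4 + 819*s^3 + 21*s^2 - 412*s - 136)/(90*s^5 - 336*s^4 + 124*s^3 + 247*s^2 - 57*s - 54)
That last expression is T(s); at s = 0 only the constant terms survive, so T(0) = -136/(-54) = 68/27.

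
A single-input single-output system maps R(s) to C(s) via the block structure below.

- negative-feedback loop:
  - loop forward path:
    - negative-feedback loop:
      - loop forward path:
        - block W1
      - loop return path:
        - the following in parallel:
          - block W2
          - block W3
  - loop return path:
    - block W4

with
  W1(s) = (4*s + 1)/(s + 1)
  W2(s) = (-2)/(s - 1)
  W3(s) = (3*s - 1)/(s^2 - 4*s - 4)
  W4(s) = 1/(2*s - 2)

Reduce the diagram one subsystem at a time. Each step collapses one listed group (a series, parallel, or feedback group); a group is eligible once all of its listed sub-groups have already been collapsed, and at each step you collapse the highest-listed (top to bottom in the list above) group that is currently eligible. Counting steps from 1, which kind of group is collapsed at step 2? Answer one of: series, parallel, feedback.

Step 1: parallel reduction of W2, W3
Step 2: feedback reduction of W1, (W2+W3)
Step 3: feedback reduction of [W1/(1+W1*(W2+W3))], W4
At step 2 the group reduced is feedback.

Therefore the answer is feedback.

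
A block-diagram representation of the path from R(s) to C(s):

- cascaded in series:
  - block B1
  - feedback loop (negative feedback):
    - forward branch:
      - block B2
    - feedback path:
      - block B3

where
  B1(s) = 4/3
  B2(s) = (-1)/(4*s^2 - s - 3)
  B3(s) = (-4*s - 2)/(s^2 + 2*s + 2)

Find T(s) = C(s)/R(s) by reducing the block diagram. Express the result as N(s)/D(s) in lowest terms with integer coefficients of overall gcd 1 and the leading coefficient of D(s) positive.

Step 1: reduce the feedback loop with forward B2 and return B3 = (-s^2 - 2*s - 2)/(4*s^4 + 7*s^3 + 3*s^2 - 4*s - 4)
Step 2: multiply B1, [B2/(1+B2*B3)] (series) - this is the overall T(s), already in the required normalized form

Hence the answer: (-4*s^2 - 8*s - 8)/(12*s^4 + 21*s^3 + 9*s^2 - 12*s - 12)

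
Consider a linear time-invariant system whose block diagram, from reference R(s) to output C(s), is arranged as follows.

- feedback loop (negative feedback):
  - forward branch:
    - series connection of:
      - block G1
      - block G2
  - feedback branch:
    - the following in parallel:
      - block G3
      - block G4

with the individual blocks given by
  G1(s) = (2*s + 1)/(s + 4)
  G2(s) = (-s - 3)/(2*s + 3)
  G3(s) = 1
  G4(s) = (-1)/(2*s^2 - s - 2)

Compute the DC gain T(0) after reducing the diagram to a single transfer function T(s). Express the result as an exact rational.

(1) reduce the series chain G1, G2 gives (-2*s^2 - 7*s - 3)/(2*s^2 + 11*s + 12)
(2) combine G3, G4 in parallel gives (2*s^2 - s - 3)/(2*s^2 - s - 2)
(3) reduce the feedback loop with forward (G1*G2) and return (G3+G4) gives (-4*s^4 - 12*s^3 + 5*s^2 + 17*s + 6)/(8*s^3 + 16*s^2 - 10*s - 15)
Step 3 gives the overall T(s). Then T(0) = 6/(-15) = -2/5.

Hence the answer: -2/5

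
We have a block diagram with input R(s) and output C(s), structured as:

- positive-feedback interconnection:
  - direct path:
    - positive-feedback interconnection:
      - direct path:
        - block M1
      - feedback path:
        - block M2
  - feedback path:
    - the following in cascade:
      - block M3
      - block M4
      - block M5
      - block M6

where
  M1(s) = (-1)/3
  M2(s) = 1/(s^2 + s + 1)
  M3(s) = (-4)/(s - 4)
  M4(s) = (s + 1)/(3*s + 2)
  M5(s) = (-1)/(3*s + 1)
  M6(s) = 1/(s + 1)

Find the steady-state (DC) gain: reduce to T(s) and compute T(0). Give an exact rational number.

[1] reduce the feedback loop with forward M1 and return M2 -> (-s^2 - s - 1)/(3*s^2 + 3*s + 4)
[2] reduce the series chain M3, M4, M5, M6 -> 4/(9*s^3 - 27*s^2 - 34*s - 8)
[3] close the feedback loop around [M1/(1-M1*M2)], (M3*M4*M5*M6) -> (-9*s^5 + 18*s^4 + 52*s^3 + 69*s^2 + 42*s + 8)/(27*s^5 - 54*s^4 - 147*s^3 - 230*s^2 - 156*s - 28)
That last expression is T(s); at s = 0 only the constant terms survive, so T(0) = 8/(-28) = -2/7.

Therefore the answer is -2/7.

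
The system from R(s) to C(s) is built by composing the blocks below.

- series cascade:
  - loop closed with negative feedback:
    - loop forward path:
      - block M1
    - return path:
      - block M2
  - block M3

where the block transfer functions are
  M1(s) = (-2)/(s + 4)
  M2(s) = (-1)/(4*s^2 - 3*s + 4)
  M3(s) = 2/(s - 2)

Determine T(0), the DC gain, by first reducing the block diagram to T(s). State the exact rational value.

Answer: 4/9

Working:
Step 1. collapse the loop (M1 forward, M2 return); result (-8*s^2 + 6*s - 8)/(4*s^3 + 13*s^2 - 8*s + 18)
Step 2. multiply [M1/(1+M1*M2)], M3 (series); result (-16*s^2 + 12*s - 16)/(4*s^4 + 5*s^3 - 34*s^2 + 34*s - 36)
The step-2 result is T(s). Setting s = 0: T(0) = -16/(-36) = 4/9.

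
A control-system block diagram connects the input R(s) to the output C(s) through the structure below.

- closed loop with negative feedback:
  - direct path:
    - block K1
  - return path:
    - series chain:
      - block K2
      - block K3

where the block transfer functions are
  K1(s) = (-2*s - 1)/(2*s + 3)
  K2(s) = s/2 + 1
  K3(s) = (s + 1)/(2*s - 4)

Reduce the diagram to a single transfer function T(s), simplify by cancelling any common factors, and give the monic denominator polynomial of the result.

Step 1 - reduce the series chain K2, K3 gives (s^2 + 3*s + 2)/(4*s - 8)
Step 2 - close the feedback loop around K1, (K2*K3) gives (8*s^2 - 12*s - 8)/(2*s^3 - s^2 + 11*s + 26)
Step 2 gives the fully reduced T(s), with no common factor left to cancel. The denominator's leading coefficient is 2, so divide each of its coefficients by 2 to get the monic form.

Hence the answer: s^3 - s^2/2 + 11*s/2 + 13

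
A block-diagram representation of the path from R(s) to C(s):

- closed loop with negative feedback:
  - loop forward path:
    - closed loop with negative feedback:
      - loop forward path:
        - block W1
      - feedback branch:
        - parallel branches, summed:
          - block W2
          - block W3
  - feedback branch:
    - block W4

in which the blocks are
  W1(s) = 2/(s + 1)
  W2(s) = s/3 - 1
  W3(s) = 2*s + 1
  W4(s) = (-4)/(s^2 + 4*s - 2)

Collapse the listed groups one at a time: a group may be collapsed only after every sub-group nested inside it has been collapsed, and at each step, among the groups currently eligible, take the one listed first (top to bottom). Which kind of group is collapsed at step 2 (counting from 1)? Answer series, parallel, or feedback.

Answer: feedback

Working:
1. parallel reduction of W2, W3
2. reduce the feedback loop with forward W1 and return (W2+W3)
3. collapse the loop ([W1/(1+W1*(W2+W3))] forward, W4 return)
Step 2 collapses a feedback group.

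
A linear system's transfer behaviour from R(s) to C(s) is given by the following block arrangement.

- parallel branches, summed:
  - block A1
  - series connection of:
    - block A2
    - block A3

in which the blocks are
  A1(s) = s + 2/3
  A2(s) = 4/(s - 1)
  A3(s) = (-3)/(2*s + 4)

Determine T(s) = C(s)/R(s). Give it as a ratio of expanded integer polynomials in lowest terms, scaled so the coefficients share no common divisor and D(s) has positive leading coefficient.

The answer is (3*s^3 + 5*s^2 - 4*s - 22)/(3*s^2 + 3*s - 6).

Reasoning:
Step 1 - combine A2, A3 in series: (-6)/(s^2 + s - 2)
Step 2 - reduce the parallel group A1, (A2*A3); the result is T(s) itself (integer coefficients, no common factor, positive leading denominator coefficient)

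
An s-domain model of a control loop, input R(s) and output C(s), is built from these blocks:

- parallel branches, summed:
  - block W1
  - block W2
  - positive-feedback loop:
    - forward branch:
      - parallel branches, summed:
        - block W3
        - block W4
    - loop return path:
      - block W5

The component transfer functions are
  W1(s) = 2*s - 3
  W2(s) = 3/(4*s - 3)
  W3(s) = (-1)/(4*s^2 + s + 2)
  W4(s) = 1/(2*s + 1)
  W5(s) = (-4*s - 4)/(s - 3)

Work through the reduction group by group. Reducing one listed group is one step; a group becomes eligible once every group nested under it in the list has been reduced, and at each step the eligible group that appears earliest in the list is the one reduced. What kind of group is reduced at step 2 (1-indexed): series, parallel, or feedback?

Reducing step by step:

Step 1. reduce the parallel group W3, W4
Step 2. close the feedback loop around (W3+W4), W5
Step 3. parallel reduction of W1, W2, [(W3+W4)/(1-(W3+W4)*W5)]
So the answer for step 2 is feedback.

Answer: feedback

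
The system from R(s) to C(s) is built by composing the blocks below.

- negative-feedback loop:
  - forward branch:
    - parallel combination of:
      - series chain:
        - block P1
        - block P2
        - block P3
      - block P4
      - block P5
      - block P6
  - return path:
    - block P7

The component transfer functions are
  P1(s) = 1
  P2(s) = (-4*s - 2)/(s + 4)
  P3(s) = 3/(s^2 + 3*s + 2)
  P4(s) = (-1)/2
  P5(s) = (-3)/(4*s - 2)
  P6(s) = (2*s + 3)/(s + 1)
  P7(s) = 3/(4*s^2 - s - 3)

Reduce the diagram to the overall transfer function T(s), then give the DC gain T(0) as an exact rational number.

Step 1. series reduction of P1, P2, P3: (-12*s - 6)/(s^3 + 7*s^2 + 14*s + 8)
Step 2. reduce the parallel group (P1*P2*P3), P4, P5, P6: (3*s^4 + 20*s^3 + 8*s^2 - 8*s - 26)/(2*s^4 + 13*s^3 + 21*s^2 + 2*s - 8)
Step 3. collapse the loop (((P1*P2*P3)+P4+P5+P6) forward, P7 return): (12*s^6 + 77*s^5 + 3*s^4 - 100*s^3 - 120*s^2 + 50*s + 78)/(8*s^6 + 50*s^5 + 74*s^4 + 8*s^3 - 73*s^2 - 22*s - 54)
Evaluating the step-3 result (the overall T(s)) at s = 0 gives T(0) = 78/(-54) = -13/9.

Final answer: -13/9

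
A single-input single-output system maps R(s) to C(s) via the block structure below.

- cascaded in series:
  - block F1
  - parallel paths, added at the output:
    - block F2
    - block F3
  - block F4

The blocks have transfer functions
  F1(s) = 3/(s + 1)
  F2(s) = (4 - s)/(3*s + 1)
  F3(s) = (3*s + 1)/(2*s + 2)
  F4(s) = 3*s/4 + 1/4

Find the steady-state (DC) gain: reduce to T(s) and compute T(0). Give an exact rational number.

[1] parallel reduction of F2, F3, giving (7*s^2 + 12*s + 9)/(6*s^2 + 8*s + 2)
[2] cascade F1, (F2+F3), F4, giving (21*s^2 + 36*s + 27)/(8*s^2 + 16*s + 8)
That last expression is T(s); at s = 0 only the constant terms survive, so T(0) = 27/8.

Answer: 27/8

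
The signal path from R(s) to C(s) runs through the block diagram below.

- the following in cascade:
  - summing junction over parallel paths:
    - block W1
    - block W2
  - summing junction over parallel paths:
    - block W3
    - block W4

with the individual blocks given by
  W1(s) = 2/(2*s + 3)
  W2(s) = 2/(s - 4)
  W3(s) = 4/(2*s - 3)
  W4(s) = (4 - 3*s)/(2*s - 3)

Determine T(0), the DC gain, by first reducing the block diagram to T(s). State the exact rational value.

First reduce the diagram to T(s).

(1) add W1, W2 (parallel), giving (6*s - 2)/(2*s^2 - 5*s - 12)
(2) sum the parallel branches W3, W4, giving (8 - 3*s)/(2*s - 3)
(3) cascade (W1+W2), (W3+W4), giving (-18*s^2 + 54*s - 16)/(4*s^3 - 16*s^2 - 9*s + 36)
The step-3 result is T(s). Setting s = 0: T(0) = -16/36 = -4/9.

Answer: -4/9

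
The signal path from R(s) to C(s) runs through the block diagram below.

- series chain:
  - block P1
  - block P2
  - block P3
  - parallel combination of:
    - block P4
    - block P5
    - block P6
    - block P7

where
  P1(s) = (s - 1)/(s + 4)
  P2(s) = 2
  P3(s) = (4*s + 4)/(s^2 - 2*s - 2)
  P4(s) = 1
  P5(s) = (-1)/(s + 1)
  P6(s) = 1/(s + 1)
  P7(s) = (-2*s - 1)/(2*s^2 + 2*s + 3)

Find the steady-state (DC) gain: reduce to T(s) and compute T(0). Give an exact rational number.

[1] reduce the parallel group P4, P5, P6, P7, giving (2*s^2 + 2)/(2*s^2 + 2*s + 3)
[2] combine P1, P2, P3, (P4+P5+P6+P7) in series, giving (16*s^4 - 16)/(2*s^5 + 6*s^4 - 13*s^3 - 30*s^2 - 46*s - 24)
That last expression is T(s); at s = 0 only the constant terms survive, so T(0) = -16/(-24) = 2/3.

Therefore the answer is 2/3.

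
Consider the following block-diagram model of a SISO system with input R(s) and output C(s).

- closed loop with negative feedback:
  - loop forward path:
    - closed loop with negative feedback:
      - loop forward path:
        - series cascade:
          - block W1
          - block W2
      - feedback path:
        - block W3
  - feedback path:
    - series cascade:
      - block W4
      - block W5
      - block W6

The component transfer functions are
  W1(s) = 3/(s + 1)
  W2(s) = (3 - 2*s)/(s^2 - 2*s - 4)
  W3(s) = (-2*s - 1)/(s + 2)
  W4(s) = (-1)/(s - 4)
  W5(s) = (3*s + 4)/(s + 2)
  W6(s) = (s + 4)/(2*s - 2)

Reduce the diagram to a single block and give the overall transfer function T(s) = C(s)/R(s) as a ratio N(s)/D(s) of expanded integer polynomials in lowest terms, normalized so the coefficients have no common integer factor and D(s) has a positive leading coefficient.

Step 1 - series reduction of W1, W2 = (9 - 6*s)/(s^3 - s^2 - 6*s - 4)
Step 2 - feedback reduction of (W1*W2), W3 = (-6*s^2 - 3*s + 18)/(s^4 + s^3 + 4*s^2 - 28*s - 17)
Step 3 - series reduction of W4, W5, W6 = (-3*s^2 - 16*s - 16)/(2*s^3 - 6*s^2 - 12*s + 16)
Step 4 - collapse the loop ([(W1*W2)/(1+(W1*W2)*W3)] forward, (W4*W5*W6) return) - this is the overall T(s), already in the required normalized form

Final answer: (-12*s^4 + 54*s^3 + 18*s^2 - 204*s + 144)/(2*s^6 - 8*s^5 + 6*s^4 - 70*s^3 + 347*s^2 - 102*s - 280)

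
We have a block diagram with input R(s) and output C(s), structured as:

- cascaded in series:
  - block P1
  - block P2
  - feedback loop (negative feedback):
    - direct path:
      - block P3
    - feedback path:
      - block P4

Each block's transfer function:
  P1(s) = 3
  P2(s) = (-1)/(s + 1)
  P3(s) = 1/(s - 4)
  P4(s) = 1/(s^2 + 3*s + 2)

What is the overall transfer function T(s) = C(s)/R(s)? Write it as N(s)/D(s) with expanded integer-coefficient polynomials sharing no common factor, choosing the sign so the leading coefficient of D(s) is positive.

Step 1: apply the feedback formula to P3, P4, giving (s^2 + 3*s + 2)/(s^3 - s^2 - 10*s - 7)
Step 2: multiply P1, P2, [P3/(1+P3*P4)] (series), which is the overall transfer function T(s) = C(s)/R(s) in lowest terms

Therefore the answer is (-3*s - 6)/(s^3 - s^2 - 10*s - 7).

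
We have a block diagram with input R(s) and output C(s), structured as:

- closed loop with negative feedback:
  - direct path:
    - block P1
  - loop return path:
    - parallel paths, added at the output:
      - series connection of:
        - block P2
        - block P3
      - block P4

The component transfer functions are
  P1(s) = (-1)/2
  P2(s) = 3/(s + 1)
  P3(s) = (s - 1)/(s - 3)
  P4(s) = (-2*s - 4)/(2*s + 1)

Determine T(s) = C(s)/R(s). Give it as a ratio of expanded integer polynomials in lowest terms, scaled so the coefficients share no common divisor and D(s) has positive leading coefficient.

Reducing step by step:

Step 1. series reduction of P2, P3; result (3*s - 3)/(s^2 - 2*s - 3)
Step 2. add (P2*P3), P4 (parallel); result (-2*s^3 + 6*s^2 + 11*s + 9)/(2*s^3 - 3*s^2 - 8*s - 3)
Step 3. apply the feedback formula to P1, ((P2*P3)+P4), giving the overall T(s)

Answer: (-2*s^3 + 3*s^2 + 8*s + 3)/(6*s^3 - 12*s^2 - 27*s - 15)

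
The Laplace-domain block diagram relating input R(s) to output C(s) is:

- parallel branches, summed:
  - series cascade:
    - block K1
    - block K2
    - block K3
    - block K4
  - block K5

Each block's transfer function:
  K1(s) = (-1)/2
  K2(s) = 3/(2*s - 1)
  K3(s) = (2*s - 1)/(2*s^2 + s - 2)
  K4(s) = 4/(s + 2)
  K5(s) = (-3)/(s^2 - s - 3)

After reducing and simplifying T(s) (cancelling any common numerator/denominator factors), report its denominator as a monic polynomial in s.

First reduce the diagram to T(s).

[1] series reduction of K1, K2, K3, K4 = (-6)/(2*s^3 + 5*s^2 - 4)
[2] add (K1*K2*K3*K4), K5 (parallel) = (-6*s^3 - 21*s^2 + 6*s + 30)/(2*s^5 + 3*s^4 - 11*s^3 - 19*s^2 + 4*s + 12)
That last expression is T(s), already simplified. Scaling its denominator by 1/2 (the reciprocal of the leading coefficient) yields the monic denominator.

Answer: s^5 + 3*s^4/2 - 11*s^3/2 - 19*s^2/2 + 2*s + 6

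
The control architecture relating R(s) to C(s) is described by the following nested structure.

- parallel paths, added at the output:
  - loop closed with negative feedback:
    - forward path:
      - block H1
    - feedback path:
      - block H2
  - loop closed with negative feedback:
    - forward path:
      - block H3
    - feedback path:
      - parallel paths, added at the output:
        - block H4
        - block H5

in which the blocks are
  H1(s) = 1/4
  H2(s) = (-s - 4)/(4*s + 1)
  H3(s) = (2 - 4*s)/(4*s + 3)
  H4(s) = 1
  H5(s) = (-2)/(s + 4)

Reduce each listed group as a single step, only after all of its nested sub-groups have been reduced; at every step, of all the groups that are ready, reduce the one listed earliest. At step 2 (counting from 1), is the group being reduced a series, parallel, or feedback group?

(1) apply the feedback formula to H1, H2
(2) combine H4, H5 in parallel
(3) feedback reduction of H3, (H4+H5)
(4) combine [H1/(1+H1*H2)], [H3/(1+H3*(H4+H5))] in parallel
At step 2 the group reduced is parallel.

Answer: parallel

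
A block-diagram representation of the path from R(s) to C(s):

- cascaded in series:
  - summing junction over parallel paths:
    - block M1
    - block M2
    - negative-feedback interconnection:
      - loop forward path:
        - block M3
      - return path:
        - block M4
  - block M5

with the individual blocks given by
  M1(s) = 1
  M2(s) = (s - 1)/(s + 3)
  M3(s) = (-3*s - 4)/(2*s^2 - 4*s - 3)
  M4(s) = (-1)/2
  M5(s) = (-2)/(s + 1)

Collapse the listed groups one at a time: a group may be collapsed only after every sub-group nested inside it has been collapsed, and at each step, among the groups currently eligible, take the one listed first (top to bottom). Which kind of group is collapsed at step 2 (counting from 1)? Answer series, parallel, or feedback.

Answer: parallel

Working:
(1) reduce the feedback loop with forward M3 and return M4
(2) parallel reduction of M1, M2, [M3/(1+M3*M4)]
(3) cascade (M1+M2+[M3/(1+M3*M4)]), M5
Step 2 collapses a parallel group.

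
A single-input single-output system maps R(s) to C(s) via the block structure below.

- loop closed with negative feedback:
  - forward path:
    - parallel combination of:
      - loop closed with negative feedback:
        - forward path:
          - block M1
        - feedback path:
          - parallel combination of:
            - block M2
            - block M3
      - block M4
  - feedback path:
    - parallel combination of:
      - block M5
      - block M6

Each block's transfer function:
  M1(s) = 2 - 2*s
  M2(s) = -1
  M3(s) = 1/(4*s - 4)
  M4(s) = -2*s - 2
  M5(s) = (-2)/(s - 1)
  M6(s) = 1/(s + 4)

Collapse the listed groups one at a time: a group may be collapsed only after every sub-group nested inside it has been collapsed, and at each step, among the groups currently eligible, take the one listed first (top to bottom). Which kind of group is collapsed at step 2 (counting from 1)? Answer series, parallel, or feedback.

Step 1: parallel reduction of M2, M3
Step 2: apply the feedback formula to M1, (M2+M3)
Step 3: reduce the parallel group [M1/(1+M1*(M2+M3))], M4
Step 4: sum the parallel branches M5, M6
Step 5: close the feedback loop around ([M1/(1+M1*(M2+M3))]+M4), (M5+M6)
Step 2: feedback.

Therefore the answer is feedback.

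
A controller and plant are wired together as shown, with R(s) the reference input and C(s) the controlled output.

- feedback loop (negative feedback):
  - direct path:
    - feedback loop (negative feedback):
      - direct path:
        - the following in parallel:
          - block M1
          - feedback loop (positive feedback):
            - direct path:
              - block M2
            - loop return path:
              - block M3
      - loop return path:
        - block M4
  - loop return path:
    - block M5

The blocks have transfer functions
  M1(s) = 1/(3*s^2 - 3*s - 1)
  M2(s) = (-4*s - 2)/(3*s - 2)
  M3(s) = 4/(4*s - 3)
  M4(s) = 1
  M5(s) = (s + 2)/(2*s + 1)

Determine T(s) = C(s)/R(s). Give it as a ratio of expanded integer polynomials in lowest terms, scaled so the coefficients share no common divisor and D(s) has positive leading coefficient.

Answer: (96*s^5 - 72*s^4 - 128*s^3 + 12*s^2 + 7*s - 8)/(72*s^5 + 6*s^4 - 309*s^3 + 16*s^2 + 114*s - 10)

Working:
1. apply the feedback formula to M2, M3: (-16*s^2 + 4*s + 6)/(12*s^2 - s + 14)
2. add M1, [M2/(1-M2*M3)] (parallel): (-48*s^4 + 60*s^3 + 34*s^2 - 23*s + 8)/(36*s^4 - 39*s^3 + 33*s^2 - 41*s - 14)
3. close the feedback loop around (M1+[M2/(1-M2*M3)]), M4: (48*s^4 - 60*s^3 - 34*s^2 + 23*s - 8)/(12*s^4 - 21*s^3 - 67*s^2 + 64*s + 6)
4. feedback reduction of [(M1+[M2/(1-M2*M3)])/(1+(M1+[M2/(1-M2*M3)])*M4)], M5 - this is the overall T(s), already in the required normalized form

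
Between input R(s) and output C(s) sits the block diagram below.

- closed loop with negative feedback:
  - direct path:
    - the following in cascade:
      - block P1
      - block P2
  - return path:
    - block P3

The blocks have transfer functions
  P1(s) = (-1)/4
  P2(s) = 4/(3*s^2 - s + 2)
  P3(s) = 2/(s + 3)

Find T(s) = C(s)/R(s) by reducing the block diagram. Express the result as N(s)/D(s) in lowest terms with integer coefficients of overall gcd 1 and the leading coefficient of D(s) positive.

Answer: (-s - 3)/(3*s^3 + 8*s^2 - s + 4)

Working:
Step 1. reduce the series chain P1, P2 = (-1)/(3*s^2 - s + 2)
Step 2. feedback reduction of (P1*P2), P3; the result is T(s) itself (integer coefficients, no common factor, positive leading denominator coefficient)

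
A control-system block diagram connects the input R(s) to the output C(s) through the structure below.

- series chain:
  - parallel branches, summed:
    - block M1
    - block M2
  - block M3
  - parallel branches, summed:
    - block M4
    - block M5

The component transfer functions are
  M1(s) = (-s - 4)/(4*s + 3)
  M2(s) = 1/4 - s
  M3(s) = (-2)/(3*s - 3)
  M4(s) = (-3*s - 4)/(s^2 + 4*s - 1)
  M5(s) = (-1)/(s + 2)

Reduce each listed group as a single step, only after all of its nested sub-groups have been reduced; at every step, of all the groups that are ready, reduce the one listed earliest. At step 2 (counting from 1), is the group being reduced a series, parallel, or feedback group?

Step 1: sum the parallel branches M1, M2
Step 2: parallel reduction of M4, M5
Step 3: cascade (M1+M2), M3, (M4+M5)
Step 2 collapses a parallel group.

Therefore the answer is parallel.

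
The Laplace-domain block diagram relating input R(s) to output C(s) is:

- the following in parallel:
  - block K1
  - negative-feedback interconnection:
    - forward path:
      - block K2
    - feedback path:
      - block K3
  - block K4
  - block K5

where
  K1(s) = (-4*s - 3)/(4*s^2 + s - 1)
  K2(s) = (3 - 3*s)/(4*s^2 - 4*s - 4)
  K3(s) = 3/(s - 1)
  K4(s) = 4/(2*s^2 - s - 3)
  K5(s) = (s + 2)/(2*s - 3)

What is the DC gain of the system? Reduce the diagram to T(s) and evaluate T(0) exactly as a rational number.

Step 1: collapse the loop (K2 forward, K3 return); result (3 - 3*s)/(4*s^2 - 4*s - 13)
Step 2: add K1, [K2/(1+K2*K3)], K4, K5 (parallel); result (16*s^6 - 20*s^5 + 54*s^4 - 50*s^3 - 411*s^2 - 261*s - 30)/(32*s^6 - 40*s^5 - 156*s^4 + 78*s^3 + 215*s^2 + 14*s - 39)
Evaluating the step-2 result (the overall T(s)) at s = 0 gives T(0) = -30/(-39) = 10/13.

Hence the answer: 10/13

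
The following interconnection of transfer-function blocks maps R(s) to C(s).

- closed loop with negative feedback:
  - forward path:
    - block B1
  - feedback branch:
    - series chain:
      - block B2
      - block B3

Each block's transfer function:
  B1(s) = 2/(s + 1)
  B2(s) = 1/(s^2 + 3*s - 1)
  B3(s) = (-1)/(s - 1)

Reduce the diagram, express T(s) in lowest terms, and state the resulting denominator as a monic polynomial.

(1) reduce the series chain B2, B3, giving (-1)/(s^3 + 2*s^2 - 4*s + 1)
(2) close the feedback loop around B1, (B2*B3), giving (2*s^3 + 4*s^2 - 8*s + 2)/(s^4 + 3*s^3 - 2*s^2 - 3*s - 1)
The result of step 2 is T(s) in lowest terms. Its denominator already has leading coefficient 1, so it is monic as it stands.

Hence the answer: s^4 + 3*s^3 - 2*s^2 - 3*s - 1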